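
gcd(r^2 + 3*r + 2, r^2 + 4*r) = 1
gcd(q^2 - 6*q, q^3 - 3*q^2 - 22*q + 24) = q - 6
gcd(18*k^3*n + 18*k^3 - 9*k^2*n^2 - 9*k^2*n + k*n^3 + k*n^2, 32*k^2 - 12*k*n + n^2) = 1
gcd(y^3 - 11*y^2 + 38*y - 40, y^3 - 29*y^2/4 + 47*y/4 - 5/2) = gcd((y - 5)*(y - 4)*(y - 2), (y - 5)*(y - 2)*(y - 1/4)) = y^2 - 7*y + 10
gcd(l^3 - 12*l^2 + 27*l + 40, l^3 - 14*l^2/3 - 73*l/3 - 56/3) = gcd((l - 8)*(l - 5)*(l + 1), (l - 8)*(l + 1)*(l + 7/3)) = l^2 - 7*l - 8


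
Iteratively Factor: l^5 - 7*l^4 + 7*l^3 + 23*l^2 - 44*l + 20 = (l - 1)*(l^4 - 6*l^3 + l^2 + 24*l - 20) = (l - 5)*(l - 1)*(l^3 - l^2 - 4*l + 4) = (l - 5)*(l - 1)*(l + 2)*(l^2 - 3*l + 2) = (l - 5)*(l - 1)^2*(l + 2)*(l - 2)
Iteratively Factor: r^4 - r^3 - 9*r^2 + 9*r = (r + 3)*(r^3 - 4*r^2 + 3*r) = (r - 1)*(r + 3)*(r^2 - 3*r) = r*(r - 1)*(r + 3)*(r - 3)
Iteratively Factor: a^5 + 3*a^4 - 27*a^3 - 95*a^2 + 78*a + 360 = (a - 5)*(a^4 + 8*a^3 + 13*a^2 - 30*a - 72) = (a - 5)*(a + 4)*(a^3 + 4*a^2 - 3*a - 18) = (a - 5)*(a + 3)*(a + 4)*(a^2 + a - 6) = (a - 5)*(a - 2)*(a + 3)*(a + 4)*(a + 3)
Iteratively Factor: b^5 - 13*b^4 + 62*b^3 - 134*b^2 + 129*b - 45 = (b - 1)*(b^4 - 12*b^3 + 50*b^2 - 84*b + 45) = (b - 5)*(b - 1)*(b^3 - 7*b^2 + 15*b - 9) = (b - 5)*(b - 1)^2*(b^2 - 6*b + 9) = (b - 5)*(b - 3)*(b - 1)^2*(b - 3)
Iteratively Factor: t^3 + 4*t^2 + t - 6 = (t - 1)*(t^2 + 5*t + 6) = (t - 1)*(t + 3)*(t + 2)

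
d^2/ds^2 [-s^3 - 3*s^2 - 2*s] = -6*s - 6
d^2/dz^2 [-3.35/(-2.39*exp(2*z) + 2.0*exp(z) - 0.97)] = ((6.7 - 32.026*exp(z))*(2.39*exp(2*z) - 2.0*exp(z) + 0.97) + 3.35*(4.78*exp(z) - 2.0)*(9.56*exp(z) - 4.0)*exp(z))*exp(z)/(2.39*exp(2*z) - 2.0*exp(z) + 0.97)^3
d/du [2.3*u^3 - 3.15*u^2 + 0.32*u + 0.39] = 6.9*u^2 - 6.3*u + 0.32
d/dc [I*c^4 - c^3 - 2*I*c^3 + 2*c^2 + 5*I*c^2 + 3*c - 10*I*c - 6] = 4*I*c^3 + c^2*(-3 - 6*I) + c*(4 + 10*I) + 3 - 10*I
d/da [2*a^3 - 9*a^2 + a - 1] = 6*a^2 - 18*a + 1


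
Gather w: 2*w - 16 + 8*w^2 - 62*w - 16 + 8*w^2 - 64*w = 16*w^2 - 124*w - 32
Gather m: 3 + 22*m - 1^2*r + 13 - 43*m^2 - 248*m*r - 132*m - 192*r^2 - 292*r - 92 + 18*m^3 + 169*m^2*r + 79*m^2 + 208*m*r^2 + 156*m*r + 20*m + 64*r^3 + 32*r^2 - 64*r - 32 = 18*m^3 + m^2*(169*r + 36) + m*(208*r^2 - 92*r - 90) + 64*r^3 - 160*r^2 - 357*r - 108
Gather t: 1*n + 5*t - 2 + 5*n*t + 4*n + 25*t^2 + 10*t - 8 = 5*n + 25*t^2 + t*(5*n + 15) - 10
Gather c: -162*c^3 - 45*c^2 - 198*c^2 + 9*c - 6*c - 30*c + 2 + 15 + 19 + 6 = -162*c^3 - 243*c^2 - 27*c + 42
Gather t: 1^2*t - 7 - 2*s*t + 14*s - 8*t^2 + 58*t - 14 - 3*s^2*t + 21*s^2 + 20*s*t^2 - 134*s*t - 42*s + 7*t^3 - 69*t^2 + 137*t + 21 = 21*s^2 - 28*s + 7*t^3 + t^2*(20*s - 77) + t*(-3*s^2 - 136*s + 196)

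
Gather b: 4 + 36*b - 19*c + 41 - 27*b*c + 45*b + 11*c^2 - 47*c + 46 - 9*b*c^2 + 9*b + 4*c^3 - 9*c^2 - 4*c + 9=b*(-9*c^2 - 27*c + 90) + 4*c^3 + 2*c^2 - 70*c + 100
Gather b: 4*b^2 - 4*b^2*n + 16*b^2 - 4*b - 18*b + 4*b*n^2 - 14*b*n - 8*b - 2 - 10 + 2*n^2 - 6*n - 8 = b^2*(20 - 4*n) + b*(4*n^2 - 14*n - 30) + 2*n^2 - 6*n - 20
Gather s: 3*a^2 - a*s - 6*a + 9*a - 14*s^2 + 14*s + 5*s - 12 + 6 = 3*a^2 + 3*a - 14*s^2 + s*(19 - a) - 6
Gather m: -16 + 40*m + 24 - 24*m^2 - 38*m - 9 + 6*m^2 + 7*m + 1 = -18*m^2 + 9*m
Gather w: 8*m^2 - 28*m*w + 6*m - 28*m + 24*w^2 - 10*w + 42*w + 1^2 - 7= 8*m^2 - 22*m + 24*w^2 + w*(32 - 28*m) - 6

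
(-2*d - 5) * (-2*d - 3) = 4*d^2 + 16*d + 15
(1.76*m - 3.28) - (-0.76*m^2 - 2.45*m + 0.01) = 0.76*m^2 + 4.21*m - 3.29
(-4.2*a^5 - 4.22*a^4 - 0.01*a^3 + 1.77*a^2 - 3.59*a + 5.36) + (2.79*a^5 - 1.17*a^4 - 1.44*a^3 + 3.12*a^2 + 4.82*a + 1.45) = -1.41*a^5 - 5.39*a^4 - 1.45*a^3 + 4.89*a^2 + 1.23*a + 6.81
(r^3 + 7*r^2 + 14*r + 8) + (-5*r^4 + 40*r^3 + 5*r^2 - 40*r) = -5*r^4 + 41*r^3 + 12*r^2 - 26*r + 8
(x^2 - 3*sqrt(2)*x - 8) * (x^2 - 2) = x^4 - 3*sqrt(2)*x^3 - 10*x^2 + 6*sqrt(2)*x + 16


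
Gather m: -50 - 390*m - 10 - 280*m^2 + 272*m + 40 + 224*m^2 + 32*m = -56*m^2 - 86*m - 20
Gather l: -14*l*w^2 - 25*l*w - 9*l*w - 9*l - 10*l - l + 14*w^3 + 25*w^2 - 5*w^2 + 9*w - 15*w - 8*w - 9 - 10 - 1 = l*(-14*w^2 - 34*w - 20) + 14*w^3 + 20*w^2 - 14*w - 20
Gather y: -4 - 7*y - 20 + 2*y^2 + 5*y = 2*y^2 - 2*y - 24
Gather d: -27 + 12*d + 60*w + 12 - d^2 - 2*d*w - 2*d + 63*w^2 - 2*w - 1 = -d^2 + d*(10 - 2*w) + 63*w^2 + 58*w - 16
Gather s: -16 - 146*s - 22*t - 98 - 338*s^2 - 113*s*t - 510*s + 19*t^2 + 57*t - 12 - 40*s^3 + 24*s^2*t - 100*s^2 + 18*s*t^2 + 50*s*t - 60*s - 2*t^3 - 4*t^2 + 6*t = -40*s^3 + s^2*(24*t - 438) + s*(18*t^2 - 63*t - 716) - 2*t^3 + 15*t^2 + 41*t - 126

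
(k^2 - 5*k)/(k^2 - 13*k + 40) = k/(k - 8)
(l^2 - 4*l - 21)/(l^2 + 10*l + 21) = (l - 7)/(l + 7)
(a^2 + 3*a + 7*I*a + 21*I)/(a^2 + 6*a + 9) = (a + 7*I)/(a + 3)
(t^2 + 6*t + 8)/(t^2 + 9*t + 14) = (t + 4)/(t + 7)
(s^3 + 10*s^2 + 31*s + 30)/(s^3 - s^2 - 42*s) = (s^3 + 10*s^2 + 31*s + 30)/(s*(s^2 - s - 42))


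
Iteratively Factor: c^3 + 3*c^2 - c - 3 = (c + 1)*(c^2 + 2*c - 3) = (c + 1)*(c + 3)*(c - 1)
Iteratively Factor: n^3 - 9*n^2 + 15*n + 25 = (n + 1)*(n^2 - 10*n + 25) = (n - 5)*(n + 1)*(n - 5)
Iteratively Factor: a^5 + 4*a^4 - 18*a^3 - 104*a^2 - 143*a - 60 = (a + 1)*(a^4 + 3*a^3 - 21*a^2 - 83*a - 60) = (a + 1)*(a + 4)*(a^3 - a^2 - 17*a - 15) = (a + 1)*(a + 3)*(a + 4)*(a^2 - 4*a - 5) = (a - 5)*(a + 1)*(a + 3)*(a + 4)*(a + 1)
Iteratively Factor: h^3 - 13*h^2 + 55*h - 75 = (h - 5)*(h^2 - 8*h + 15) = (h - 5)*(h - 3)*(h - 5)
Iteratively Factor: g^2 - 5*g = (g - 5)*(g)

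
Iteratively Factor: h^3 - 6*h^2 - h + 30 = (h - 5)*(h^2 - h - 6) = (h - 5)*(h - 3)*(h + 2)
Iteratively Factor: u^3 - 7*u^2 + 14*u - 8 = (u - 1)*(u^2 - 6*u + 8) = (u - 4)*(u - 1)*(u - 2)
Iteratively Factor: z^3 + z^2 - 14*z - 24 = (z + 3)*(z^2 - 2*z - 8) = (z + 2)*(z + 3)*(z - 4)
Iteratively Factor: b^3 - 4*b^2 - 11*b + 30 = (b - 2)*(b^2 - 2*b - 15) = (b - 5)*(b - 2)*(b + 3)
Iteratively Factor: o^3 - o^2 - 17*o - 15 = (o - 5)*(o^2 + 4*o + 3) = (o - 5)*(o + 3)*(o + 1)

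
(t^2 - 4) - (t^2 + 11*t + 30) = -11*t - 34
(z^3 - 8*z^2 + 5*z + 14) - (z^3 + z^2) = -9*z^2 + 5*z + 14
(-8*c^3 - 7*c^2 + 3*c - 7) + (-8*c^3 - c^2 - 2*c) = -16*c^3 - 8*c^2 + c - 7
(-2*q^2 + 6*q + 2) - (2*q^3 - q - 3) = -2*q^3 - 2*q^2 + 7*q + 5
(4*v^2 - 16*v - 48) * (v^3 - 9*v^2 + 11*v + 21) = 4*v^5 - 52*v^4 + 140*v^3 + 340*v^2 - 864*v - 1008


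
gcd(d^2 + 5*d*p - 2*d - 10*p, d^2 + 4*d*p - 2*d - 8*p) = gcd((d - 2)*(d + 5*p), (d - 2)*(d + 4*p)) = d - 2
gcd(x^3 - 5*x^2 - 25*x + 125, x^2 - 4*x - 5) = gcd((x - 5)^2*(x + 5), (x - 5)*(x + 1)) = x - 5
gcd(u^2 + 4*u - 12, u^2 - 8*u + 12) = u - 2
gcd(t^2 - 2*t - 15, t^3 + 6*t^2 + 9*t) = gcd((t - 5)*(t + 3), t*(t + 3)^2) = t + 3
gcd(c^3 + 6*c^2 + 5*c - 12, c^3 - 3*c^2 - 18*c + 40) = c + 4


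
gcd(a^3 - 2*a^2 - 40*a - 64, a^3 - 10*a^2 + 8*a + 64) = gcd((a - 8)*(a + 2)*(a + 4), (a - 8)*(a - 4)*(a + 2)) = a^2 - 6*a - 16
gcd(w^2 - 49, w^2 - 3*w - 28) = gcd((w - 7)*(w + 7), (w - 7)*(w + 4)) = w - 7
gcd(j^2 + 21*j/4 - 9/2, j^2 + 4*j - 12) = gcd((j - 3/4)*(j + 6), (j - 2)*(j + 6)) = j + 6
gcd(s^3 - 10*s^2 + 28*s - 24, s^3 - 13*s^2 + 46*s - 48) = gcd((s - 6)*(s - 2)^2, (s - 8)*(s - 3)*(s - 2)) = s - 2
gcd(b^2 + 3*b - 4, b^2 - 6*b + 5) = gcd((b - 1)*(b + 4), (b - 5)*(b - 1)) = b - 1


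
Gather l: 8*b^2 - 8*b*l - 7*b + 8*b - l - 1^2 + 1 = 8*b^2 + b + l*(-8*b - 1)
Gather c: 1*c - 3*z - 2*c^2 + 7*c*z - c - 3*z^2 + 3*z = -2*c^2 + 7*c*z - 3*z^2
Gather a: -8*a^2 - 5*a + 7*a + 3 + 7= -8*a^2 + 2*a + 10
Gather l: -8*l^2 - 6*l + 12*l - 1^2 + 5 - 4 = -8*l^2 + 6*l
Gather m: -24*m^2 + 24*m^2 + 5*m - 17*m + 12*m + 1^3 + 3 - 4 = 0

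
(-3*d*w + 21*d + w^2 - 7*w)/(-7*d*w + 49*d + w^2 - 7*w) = (-3*d + w)/(-7*d + w)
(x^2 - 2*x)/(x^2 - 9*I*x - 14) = x*(2 - x)/(-x^2 + 9*I*x + 14)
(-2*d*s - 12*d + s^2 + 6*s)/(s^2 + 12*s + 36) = (-2*d + s)/(s + 6)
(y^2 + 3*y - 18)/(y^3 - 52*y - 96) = (y - 3)/(y^2 - 6*y - 16)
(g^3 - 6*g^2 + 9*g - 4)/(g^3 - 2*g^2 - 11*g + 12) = (g - 1)/(g + 3)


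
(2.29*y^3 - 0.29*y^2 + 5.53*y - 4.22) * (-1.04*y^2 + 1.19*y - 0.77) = -2.3816*y^5 + 3.0267*y^4 - 7.8596*y^3 + 11.1928*y^2 - 9.2799*y + 3.2494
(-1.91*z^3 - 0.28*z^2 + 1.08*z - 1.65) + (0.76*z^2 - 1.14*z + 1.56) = -1.91*z^3 + 0.48*z^2 - 0.0599999999999998*z - 0.0899999999999999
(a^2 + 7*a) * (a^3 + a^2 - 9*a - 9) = a^5 + 8*a^4 - 2*a^3 - 72*a^2 - 63*a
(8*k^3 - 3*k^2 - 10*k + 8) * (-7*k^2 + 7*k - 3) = -56*k^5 + 77*k^4 + 25*k^3 - 117*k^2 + 86*k - 24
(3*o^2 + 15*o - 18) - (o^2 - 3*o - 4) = 2*o^2 + 18*o - 14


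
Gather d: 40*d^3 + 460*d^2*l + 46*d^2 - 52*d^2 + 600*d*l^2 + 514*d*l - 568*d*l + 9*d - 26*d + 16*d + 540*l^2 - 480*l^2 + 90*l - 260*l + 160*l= 40*d^3 + d^2*(460*l - 6) + d*(600*l^2 - 54*l - 1) + 60*l^2 - 10*l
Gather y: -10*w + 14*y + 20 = -10*w + 14*y + 20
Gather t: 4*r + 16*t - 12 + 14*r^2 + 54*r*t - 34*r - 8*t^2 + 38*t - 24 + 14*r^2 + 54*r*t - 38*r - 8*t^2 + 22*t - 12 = 28*r^2 - 68*r - 16*t^2 + t*(108*r + 76) - 48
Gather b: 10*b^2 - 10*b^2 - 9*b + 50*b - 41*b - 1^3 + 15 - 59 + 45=0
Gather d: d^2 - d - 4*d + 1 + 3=d^2 - 5*d + 4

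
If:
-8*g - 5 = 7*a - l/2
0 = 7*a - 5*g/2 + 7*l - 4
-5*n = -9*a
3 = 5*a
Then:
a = 3/5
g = -86/73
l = -164/365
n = 27/25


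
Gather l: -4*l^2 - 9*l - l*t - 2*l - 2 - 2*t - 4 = -4*l^2 + l*(-t - 11) - 2*t - 6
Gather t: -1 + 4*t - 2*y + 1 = 4*t - 2*y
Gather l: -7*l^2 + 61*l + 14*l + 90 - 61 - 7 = -7*l^2 + 75*l + 22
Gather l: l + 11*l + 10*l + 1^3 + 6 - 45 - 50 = 22*l - 88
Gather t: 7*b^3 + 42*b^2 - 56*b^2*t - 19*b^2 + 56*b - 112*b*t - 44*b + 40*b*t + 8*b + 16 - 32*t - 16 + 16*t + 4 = 7*b^3 + 23*b^2 + 20*b + t*(-56*b^2 - 72*b - 16) + 4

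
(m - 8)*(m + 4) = m^2 - 4*m - 32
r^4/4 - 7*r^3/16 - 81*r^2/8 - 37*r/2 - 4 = (r/4 + 1)*(r - 8)*(r + 1/4)*(r + 2)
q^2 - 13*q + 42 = (q - 7)*(q - 6)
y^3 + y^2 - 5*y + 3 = (y - 1)^2*(y + 3)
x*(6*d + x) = 6*d*x + x^2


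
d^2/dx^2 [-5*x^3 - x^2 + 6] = -30*x - 2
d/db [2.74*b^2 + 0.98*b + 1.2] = 5.48*b + 0.98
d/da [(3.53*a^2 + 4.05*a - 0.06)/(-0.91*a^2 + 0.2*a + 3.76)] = (4.3915*a^2 + 26.4364*a + 15.24)/(0.8281*a^4 - 0.364*a^3 - 6.8032*a^2 + 1.504*a + 14.1376)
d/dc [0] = 0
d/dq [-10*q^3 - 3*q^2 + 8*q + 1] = -30*q^2 - 6*q + 8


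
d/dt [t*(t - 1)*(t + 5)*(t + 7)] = 4*t^3 + 33*t^2 + 46*t - 35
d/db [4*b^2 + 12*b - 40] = 8*b + 12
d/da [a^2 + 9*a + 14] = 2*a + 9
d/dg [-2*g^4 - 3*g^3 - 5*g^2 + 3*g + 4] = -8*g^3 - 9*g^2 - 10*g + 3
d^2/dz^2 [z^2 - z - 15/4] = 2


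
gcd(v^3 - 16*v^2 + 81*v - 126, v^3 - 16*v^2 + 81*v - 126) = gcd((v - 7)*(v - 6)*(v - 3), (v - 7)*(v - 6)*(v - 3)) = v^3 - 16*v^2 + 81*v - 126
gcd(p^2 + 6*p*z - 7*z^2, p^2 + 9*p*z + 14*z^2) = p + 7*z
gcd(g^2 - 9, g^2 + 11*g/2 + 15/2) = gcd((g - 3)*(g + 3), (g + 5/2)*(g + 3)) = g + 3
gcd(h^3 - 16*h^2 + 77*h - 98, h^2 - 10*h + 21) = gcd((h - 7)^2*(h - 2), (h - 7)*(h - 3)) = h - 7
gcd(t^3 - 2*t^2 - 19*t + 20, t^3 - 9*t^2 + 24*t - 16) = t - 1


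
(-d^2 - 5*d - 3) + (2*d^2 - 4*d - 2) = d^2 - 9*d - 5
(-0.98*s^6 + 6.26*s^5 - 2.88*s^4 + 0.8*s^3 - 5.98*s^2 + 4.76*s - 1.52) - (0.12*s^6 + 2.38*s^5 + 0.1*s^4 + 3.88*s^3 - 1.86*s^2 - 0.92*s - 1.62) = -1.1*s^6 + 3.88*s^5 - 2.98*s^4 - 3.08*s^3 - 4.12*s^2 + 5.68*s + 0.1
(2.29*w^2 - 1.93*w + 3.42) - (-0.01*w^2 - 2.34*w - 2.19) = 2.3*w^2 + 0.41*w + 5.61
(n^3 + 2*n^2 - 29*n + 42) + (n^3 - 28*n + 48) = 2*n^3 + 2*n^2 - 57*n + 90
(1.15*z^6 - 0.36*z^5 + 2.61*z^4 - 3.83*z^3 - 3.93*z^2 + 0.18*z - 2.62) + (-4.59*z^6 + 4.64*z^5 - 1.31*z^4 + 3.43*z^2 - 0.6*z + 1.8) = -3.44*z^6 + 4.28*z^5 + 1.3*z^4 - 3.83*z^3 - 0.5*z^2 - 0.42*z - 0.82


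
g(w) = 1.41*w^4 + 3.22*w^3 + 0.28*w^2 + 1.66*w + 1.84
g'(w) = 5.64*w^3 + 9.66*w^2 + 0.56*w + 1.66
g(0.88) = 6.56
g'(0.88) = 13.48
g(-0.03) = 1.79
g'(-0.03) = 1.65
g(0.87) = 6.42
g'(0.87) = 13.17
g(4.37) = 797.38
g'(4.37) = 659.26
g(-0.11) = 1.66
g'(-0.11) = 1.71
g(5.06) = 1358.89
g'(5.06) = 982.51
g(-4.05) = 165.15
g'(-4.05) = -216.83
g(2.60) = 129.08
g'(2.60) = 167.55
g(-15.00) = 60553.69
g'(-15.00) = -16868.24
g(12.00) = 34864.00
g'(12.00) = 11145.34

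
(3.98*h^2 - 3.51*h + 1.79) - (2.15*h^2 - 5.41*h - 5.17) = 1.83*h^2 + 1.9*h + 6.96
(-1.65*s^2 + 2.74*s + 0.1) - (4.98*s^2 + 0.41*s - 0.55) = -6.63*s^2 + 2.33*s + 0.65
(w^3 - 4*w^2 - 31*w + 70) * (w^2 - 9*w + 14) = w^5 - 13*w^4 + 19*w^3 + 293*w^2 - 1064*w + 980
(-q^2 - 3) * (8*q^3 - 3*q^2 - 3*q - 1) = -8*q^5 + 3*q^4 - 21*q^3 + 10*q^2 + 9*q + 3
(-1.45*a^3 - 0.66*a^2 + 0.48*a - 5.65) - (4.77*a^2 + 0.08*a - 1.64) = -1.45*a^3 - 5.43*a^2 + 0.4*a - 4.01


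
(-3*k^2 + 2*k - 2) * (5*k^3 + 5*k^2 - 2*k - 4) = -15*k^5 - 5*k^4 + 6*k^3 - 2*k^2 - 4*k + 8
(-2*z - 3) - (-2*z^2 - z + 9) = 2*z^2 - z - 12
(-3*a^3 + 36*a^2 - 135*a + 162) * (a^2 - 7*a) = -3*a^5 + 57*a^4 - 387*a^3 + 1107*a^2 - 1134*a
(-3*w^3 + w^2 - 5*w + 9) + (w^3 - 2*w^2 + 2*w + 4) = -2*w^3 - w^2 - 3*w + 13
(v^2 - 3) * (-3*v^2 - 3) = -3*v^4 + 6*v^2 + 9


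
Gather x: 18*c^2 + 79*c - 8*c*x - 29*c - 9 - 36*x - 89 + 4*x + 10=18*c^2 + 50*c + x*(-8*c - 32) - 88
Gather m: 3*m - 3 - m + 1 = 2*m - 2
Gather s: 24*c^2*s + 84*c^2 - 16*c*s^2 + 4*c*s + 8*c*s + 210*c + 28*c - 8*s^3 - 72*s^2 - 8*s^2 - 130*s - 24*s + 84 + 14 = 84*c^2 + 238*c - 8*s^3 + s^2*(-16*c - 80) + s*(24*c^2 + 12*c - 154) + 98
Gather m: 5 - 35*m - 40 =-35*m - 35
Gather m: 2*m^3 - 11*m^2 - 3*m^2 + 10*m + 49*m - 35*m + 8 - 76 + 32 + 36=2*m^3 - 14*m^2 + 24*m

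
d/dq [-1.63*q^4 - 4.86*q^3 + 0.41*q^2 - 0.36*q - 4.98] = -6.52*q^3 - 14.58*q^2 + 0.82*q - 0.36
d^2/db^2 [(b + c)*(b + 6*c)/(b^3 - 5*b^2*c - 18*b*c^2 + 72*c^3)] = 2*(b^6 + 21*b^5*c - 15*b^4*c^2 - 533*b^3*c^3 - 1818*b^2*c^4 + 7884*b*c^5 + 18360*c^6)/(b^9 - 15*b^8*c + 21*b^7*c^2 + 631*b^6*c^3 - 2538*b^5*c^4 - 7236*b^4*c^5 + 48600*b^3*c^6 - 7776*b^2*c^7 - 279936*b*c^8 + 373248*c^9)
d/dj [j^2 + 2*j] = 2*j + 2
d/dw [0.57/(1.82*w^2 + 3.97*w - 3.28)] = (-2.0748*w - 2.2629)/(1.82*w^2 + 3.97*w - 3.28)^2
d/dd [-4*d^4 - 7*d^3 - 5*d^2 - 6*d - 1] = -16*d^3 - 21*d^2 - 10*d - 6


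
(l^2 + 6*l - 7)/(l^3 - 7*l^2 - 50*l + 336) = (l - 1)/(l^2 - 14*l + 48)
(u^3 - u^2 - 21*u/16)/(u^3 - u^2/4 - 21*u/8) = (4*u + 3)/(2*(2*u + 3))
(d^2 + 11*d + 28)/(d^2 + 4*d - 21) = (d + 4)/(d - 3)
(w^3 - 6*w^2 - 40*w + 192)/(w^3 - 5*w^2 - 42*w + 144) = (w - 4)/(w - 3)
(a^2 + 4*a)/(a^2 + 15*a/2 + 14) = 2*a/(2*a + 7)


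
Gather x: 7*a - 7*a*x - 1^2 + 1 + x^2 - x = 7*a + x^2 + x*(-7*a - 1)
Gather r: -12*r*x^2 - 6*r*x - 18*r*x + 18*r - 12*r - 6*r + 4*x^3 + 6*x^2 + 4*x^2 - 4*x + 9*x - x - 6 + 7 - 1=r*(-12*x^2 - 24*x) + 4*x^3 + 10*x^2 + 4*x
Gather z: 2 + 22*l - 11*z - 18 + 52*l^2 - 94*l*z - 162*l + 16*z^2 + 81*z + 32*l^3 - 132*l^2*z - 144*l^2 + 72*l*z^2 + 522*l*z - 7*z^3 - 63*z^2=32*l^3 - 92*l^2 - 140*l - 7*z^3 + z^2*(72*l - 47) + z*(-132*l^2 + 428*l + 70) - 16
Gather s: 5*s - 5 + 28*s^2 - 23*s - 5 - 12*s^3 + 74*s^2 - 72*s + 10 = -12*s^3 + 102*s^2 - 90*s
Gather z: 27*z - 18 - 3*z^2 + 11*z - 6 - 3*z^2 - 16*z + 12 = -6*z^2 + 22*z - 12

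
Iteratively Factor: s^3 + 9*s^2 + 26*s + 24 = (s + 3)*(s^2 + 6*s + 8) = (s + 2)*(s + 3)*(s + 4)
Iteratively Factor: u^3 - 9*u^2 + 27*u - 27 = (u - 3)*(u^2 - 6*u + 9) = (u - 3)^2*(u - 3)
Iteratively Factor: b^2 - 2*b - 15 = (b + 3)*(b - 5)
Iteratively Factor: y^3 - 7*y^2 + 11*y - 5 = (y - 5)*(y^2 - 2*y + 1) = (y - 5)*(y - 1)*(y - 1)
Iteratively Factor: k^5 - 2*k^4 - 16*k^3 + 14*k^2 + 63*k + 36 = (k - 3)*(k^4 + k^3 - 13*k^2 - 25*k - 12) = (k - 3)*(k + 1)*(k^3 - 13*k - 12) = (k - 3)*(k + 1)^2*(k^2 - k - 12) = (k - 4)*(k - 3)*(k + 1)^2*(k + 3)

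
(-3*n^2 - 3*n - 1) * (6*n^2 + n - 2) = -18*n^4 - 21*n^3 - 3*n^2 + 5*n + 2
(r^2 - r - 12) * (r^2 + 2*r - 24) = r^4 + r^3 - 38*r^2 + 288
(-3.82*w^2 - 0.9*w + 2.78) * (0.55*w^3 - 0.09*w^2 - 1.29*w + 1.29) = -2.101*w^5 - 0.1512*w^4 + 6.5378*w^3 - 4.017*w^2 - 4.7472*w + 3.5862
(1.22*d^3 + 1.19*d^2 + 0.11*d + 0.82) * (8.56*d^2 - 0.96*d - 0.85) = 10.4432*d^5 + 9.0152*d^4 - 1.2378*d^3 + 5.9021*d^2 - 0.8807*d - 0.697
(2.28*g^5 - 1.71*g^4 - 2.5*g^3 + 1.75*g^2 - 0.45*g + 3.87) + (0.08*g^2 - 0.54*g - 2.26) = 2.28*g^5 - 1.71*g^4 - 2.5*g^3 + 1.83*g^2 - 0.99*g + 1.61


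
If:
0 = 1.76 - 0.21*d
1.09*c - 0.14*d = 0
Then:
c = 1.08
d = 8.38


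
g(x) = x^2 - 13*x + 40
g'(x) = 2*x - 13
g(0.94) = 28.66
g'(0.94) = -11.12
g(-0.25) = 43.31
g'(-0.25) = -13.50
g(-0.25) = 43.31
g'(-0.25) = -13.50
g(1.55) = 22.25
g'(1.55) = -9.90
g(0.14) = 38.20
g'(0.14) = -12.72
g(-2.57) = 80.01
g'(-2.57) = -18.14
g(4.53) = 1.63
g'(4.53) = -3.94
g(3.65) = 5.87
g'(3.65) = -5.70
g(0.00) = 40.00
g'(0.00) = -13.00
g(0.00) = 40.00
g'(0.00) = -13.00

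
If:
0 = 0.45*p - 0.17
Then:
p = 0.38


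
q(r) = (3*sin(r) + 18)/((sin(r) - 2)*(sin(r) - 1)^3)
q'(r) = 3*cos(r)/((sin(r) - 2)*(sin(r) - 1)^3) - 3*(3*sin(r) + 18)*cos(r)/((sin(r) - 2)*(sin(r) - 1)^4) - (3*sin(r) + 18)*cos(r)/((sin(r) - 2)^2*(sin(r) - 1)^3)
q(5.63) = 1.49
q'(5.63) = 2.89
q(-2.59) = 1.84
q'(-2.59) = -3.99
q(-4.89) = 5298583.37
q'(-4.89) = 179579982.27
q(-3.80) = 244.36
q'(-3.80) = -1662.39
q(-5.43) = 1083.47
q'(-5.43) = 9343.87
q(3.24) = 6.37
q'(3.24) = -21.41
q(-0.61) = 1.63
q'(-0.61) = 3.31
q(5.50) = 1.18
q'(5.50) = 1.94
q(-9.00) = 2.47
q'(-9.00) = -6.11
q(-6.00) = 29.26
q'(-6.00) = 137.78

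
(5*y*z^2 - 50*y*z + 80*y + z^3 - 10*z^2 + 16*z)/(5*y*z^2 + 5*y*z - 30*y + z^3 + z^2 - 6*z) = (z - 8)/(z + 3)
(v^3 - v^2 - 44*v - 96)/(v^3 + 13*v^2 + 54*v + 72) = (v - 8)/(v + 6)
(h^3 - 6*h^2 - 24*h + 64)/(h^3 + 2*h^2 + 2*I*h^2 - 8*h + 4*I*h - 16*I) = (h - 8)/(h + 2*I)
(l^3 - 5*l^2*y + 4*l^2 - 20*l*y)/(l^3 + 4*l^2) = (l - 5*y)/l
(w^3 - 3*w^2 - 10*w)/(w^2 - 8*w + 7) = w*(w^2 - 3*w - 10)/(w^2 - 8*w + 7)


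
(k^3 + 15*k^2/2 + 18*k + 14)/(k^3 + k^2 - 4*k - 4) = (k^2 + 11*k/2 + 7)/(k^2 - k - 2)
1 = 1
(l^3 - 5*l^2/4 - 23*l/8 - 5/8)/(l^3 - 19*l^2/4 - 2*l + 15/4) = (8*l^2 - 18*l - 5)/(2*(4*l^2 - 23*l + 15))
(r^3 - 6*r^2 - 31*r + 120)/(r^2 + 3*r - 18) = (r^2 - 3*r - 40)/(r + 6)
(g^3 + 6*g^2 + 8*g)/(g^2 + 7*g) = (g^2 + 6*g + 8)/(g + 7)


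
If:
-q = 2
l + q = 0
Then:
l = 2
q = -2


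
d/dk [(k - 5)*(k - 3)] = 2*k - 8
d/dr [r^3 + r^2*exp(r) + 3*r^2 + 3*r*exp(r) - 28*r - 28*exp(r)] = r^2*exp(r) + 3*r^2 + 5*r*exp(r) + 6*r - 25*exp(r) - 28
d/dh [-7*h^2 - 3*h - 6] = -14*h - 3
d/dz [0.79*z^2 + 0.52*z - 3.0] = 1.58*z + 0.52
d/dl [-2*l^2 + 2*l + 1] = 2 - 4*l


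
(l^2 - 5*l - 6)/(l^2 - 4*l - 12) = (l + 1)/(l + 2)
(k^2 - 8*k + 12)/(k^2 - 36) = (k - 2)/(k + 6)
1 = 1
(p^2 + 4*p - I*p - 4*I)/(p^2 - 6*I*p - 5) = (p + 4)/(p - 5*I)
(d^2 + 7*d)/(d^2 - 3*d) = (d + 7)/(d - 3)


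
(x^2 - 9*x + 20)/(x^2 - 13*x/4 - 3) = 4*(x - 5)/(4*x + 3)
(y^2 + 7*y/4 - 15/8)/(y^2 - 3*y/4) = (y + 5/2)/y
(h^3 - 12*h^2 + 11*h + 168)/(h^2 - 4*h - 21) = h - 8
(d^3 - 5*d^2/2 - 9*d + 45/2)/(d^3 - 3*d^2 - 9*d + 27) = (d - 5/2)/(d - 3)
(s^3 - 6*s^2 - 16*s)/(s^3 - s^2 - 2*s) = (-s^2 + 6*s + 16)/(-s^2 + s + 2)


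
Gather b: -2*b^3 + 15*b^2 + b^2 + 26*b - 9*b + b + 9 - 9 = -2*b^3 + 16*b^2 + 18*b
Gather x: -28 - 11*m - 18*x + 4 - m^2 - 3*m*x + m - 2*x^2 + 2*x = -m^2 - 10*m - 2*x^2 + x*(-3*m - 16) - 24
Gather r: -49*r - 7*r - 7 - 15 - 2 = -56*r - 24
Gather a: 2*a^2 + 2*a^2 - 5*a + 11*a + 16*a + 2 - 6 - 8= 4*a^2 + 22*a - 12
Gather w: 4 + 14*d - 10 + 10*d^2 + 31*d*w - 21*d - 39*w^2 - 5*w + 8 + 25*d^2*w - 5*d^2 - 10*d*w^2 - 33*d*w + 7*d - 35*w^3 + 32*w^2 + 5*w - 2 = 5*d^2 - 35*w^3 + w^2*(-10*d - 7) + w*(25*d^2 - 2*d)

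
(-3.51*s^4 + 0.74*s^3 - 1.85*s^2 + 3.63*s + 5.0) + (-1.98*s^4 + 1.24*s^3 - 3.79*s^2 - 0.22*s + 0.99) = -5.49*s^4 + 1.98*s^3 - 5.64*s^2 + 3.41*s + 5.99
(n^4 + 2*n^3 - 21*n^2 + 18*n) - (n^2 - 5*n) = n^4 + 2*n^3 - 22*n^2 + 23*n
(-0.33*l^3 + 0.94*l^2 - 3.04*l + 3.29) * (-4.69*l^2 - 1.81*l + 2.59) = 1.5477*l^5 - 3.8113*l^4 + 11.7015*l^3 - 7.4931*l^2 - 13.8285*l + 8.5211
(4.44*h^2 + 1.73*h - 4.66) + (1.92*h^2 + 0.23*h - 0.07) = 6.36*h^2 + 1.96*h - 4.73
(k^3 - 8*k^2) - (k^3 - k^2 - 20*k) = -7*k^2 + 20*k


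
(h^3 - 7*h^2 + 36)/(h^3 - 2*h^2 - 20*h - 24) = (h - 3)/(h + 2)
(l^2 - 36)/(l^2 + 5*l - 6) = (l - 6)/(l - 1)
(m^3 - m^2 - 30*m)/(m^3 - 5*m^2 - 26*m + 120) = m/(m - 4)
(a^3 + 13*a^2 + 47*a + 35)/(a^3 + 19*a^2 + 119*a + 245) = (a + 1)/(a + 7)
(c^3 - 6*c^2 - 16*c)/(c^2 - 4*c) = (c^2 - 6*c - 16)/(c - 4)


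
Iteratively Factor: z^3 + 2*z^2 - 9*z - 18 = (z + 3)*(z^2 - z - 6) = (z + 2)*(z + 3)*(z - 3)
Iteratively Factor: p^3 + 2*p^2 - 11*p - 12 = (p + 1)*(p^2 + p - 12) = (p + 1)*(p + 4)*(p - 3)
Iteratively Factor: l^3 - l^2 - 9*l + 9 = (l + 3)*(l^2 - 4*l + 3) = (l - 3)*(l + 3)*(l - 1)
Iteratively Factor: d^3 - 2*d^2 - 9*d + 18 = (d + 3)*(d^2 - 5*d + 6) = (d - 3)*(d + 3)*(d - 2)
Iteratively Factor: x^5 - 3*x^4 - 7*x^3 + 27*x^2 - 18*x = (x)*(x^4 - 3*x^3 - 7*x^2 + 27*x - 18) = x*(x - 2)*(x^3 - x^2 - 9*x + 9) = x*(x - 2)*(x - 1)*(x^2 - 9) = x*(x - 2)*(x - 1)*(x + 3)*(x - 3)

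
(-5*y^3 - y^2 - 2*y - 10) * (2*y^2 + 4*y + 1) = -10*y^5 - 22*y^4 - 13*y^3 - 29*y^2 - 42*y - 10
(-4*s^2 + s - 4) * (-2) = 8*s^2 - 2*s + 8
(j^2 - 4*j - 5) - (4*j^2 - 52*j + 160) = -3*j^2 + 48*j - 165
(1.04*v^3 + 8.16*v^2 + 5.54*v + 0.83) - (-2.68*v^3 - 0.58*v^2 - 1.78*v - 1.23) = 3.72*v^3 + 8.74*v^2 + 7.32*v + 2.06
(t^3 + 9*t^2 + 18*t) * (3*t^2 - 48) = 3*t^5 + 27*t^4 + 6*t^3 - 432*t^2 - 864*t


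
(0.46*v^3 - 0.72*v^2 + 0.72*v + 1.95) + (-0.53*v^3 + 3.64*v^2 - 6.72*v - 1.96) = -0.07*v^3 + 2.92*v^2 - 6.0*v - 0.01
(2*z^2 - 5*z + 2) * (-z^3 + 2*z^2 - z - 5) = -2*z^5 + 9*z^4 - 14*z^3 - z^2 + 23*z - 10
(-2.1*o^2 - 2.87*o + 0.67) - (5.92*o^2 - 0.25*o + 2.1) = -8.02*o^2 - 2.62*o - 1.43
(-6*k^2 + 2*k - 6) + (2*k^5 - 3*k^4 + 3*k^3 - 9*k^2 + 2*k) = 2*k^5 - 3*k^4 + 3*k^3 - 15*k^2 + 4*k - 6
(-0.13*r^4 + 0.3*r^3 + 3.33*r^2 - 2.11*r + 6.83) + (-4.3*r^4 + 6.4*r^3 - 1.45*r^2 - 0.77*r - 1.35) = -4.43*r^4 + 6.7*r^3 + 1.88*r^2 - 2.88*r + 5.48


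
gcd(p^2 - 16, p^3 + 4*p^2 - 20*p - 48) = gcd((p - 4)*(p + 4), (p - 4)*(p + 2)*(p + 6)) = p - 4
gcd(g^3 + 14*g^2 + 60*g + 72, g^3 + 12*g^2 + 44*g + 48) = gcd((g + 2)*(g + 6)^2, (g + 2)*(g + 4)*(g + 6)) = g^2 + 8*g + 12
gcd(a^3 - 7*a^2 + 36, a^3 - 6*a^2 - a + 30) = a^2 - a - 6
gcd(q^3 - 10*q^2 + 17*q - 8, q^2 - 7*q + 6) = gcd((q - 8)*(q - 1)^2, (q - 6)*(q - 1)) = q - 1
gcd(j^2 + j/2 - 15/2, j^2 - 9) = j + 3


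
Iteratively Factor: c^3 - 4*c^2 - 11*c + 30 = (c + 3)*(c^2 - 7*c + 10) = (c - 2)*(c + 3)*(c - 5)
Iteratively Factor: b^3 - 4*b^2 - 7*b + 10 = (b - 1)*(b^2 - 3*b - 10) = (b - 5)*(b - 1)*(b + 2)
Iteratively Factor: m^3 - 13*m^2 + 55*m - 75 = (m - 5)*(m^2 - 8*m + 15) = (m - 5)*(m - 3)*(m - 5)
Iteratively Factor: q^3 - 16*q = (q + 4)*(q^2 - 4*q) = q*(q + 4)*(q - 4)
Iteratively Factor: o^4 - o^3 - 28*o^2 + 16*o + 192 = (o - 4)*(o^3 + 3*o^2 - 16*o - 48) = (o - 4)*(o + 4)*(o^2 - o - 12) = (o - 4)*(o + 3)*(o + 4)*(o - 4)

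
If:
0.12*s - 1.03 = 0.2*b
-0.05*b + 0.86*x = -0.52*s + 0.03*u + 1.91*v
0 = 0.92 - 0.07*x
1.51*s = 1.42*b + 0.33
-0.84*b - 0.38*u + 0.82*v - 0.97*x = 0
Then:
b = -11.52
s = -10.61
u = -0.87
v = 3.34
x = 13.14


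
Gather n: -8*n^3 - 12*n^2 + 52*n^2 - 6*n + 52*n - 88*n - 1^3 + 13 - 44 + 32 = -8*n^3 + 40*n^2 - 42*n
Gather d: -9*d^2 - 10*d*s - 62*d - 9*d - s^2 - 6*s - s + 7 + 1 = -9*d^2 + d*(-10*s - 71) - s^2 - 7*s + 8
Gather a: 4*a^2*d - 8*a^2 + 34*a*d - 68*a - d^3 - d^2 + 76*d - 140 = a^2*(4*d - 8) + a*(34*d - 68) - d^3 - d^2 + 76*d - 140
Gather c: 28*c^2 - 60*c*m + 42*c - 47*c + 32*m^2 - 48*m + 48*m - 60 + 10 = 28*c^2 + c*(-60*m - 5) + 32*m^2 - 50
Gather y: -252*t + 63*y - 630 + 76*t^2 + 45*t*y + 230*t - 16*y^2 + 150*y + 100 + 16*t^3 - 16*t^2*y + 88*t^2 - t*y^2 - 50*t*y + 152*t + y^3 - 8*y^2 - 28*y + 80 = 16*t^3 + 164*t^2 + 130*t + y^3 + y^2*(-t - 24) + y*(-16*t^2 - 5*t + 185) - 450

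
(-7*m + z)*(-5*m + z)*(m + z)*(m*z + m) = 35*m^4*z + 35*m^4 + 23*m^3*z^2 + 23*m^3*z - 11*m^2*z^3 - 11*m^2*z^2 + m*z^4 + m*z^3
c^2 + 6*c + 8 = (c + 2)*(c + 4)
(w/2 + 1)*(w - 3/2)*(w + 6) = w^3/2 + 13*w^2/4 - 9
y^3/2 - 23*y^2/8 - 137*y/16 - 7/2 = (y/2 + 1/4)*(y - 8)*(y + 7/4)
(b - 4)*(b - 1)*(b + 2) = b^3 - 3*b^2 - 6*b + 8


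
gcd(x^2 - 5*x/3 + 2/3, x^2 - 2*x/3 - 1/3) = x - 1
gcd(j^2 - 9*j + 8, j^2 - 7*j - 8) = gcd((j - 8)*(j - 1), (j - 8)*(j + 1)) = j - 8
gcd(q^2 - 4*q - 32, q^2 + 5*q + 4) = q + 4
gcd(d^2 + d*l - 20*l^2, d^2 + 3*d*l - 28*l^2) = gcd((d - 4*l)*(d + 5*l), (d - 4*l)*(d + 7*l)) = d - 4*l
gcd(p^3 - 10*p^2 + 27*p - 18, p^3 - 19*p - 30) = 1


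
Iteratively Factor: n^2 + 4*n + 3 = (n + 3)*(n + 1)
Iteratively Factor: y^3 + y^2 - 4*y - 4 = (y + 2)*(y^2 - y - 2) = (y - 2)*(y + 2)*(y + 1)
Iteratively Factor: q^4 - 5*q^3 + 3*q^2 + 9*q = (q - 3)*(q^3 - 2*q^2 - 3*q) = (q - 3)*(q + 1)*(q^2 - 3*q) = (q - 3)^2*(q + 1)*(q)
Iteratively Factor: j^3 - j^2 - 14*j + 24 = (j - 2)*(j^2 + j - 12) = (j - 2)*(j + 4)*(j - 3)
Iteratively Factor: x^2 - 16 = (x - 4)*(x + 4)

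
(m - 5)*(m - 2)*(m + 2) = m^3 - 5*m^2 - 4*m + 20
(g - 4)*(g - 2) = g^2 - 6*g + 8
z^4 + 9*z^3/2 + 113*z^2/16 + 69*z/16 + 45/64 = (z + 1/4)*(z + 5/4)*(z + 3/2)^2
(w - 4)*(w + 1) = w^2 - 3*w - 4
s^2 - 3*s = s*(s - 3)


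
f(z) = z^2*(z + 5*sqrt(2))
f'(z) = z^2 + 2*z*(z + 5*sqrt(2)) = z*(3*z + 10*sqrt(2))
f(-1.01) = 6.18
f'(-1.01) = -11.22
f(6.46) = 564.67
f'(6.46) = 216.55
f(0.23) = 0.39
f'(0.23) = 3.41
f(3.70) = 147.46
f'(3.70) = 93.40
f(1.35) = 15.35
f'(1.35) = 24.56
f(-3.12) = 38.46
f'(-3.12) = -14.92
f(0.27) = 0.54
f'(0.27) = 4.04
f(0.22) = 0.35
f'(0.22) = 3.26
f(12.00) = 2746.23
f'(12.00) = 601.71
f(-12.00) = -709.77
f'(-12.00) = 262.29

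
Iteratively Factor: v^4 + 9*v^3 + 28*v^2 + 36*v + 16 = (v + 2)*(v^3 + 7*v^2 + 14*v + 8) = (v + 2)^2*(v^2 + 5*v + 4) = (v + 2)^2*(v + 4)*(v + 1)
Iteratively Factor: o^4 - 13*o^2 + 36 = (o - 3)*(o^3 + 3*o^2 - 4*o - 12) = (o - 3)*(o + 2)*(o^2 + o - 6) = (o - 3)*(o - 2)*(o + 2)*(o + 3)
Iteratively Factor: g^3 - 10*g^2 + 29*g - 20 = (g - 1)*(g^2 - 9*g + 20) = (g - 4)*(g - 1)*(g - 5)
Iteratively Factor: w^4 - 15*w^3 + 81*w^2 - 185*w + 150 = (w - 5)*(w^3 - 10*w^2 + 31*w - 30) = (w - 5)^2*(w^2 - 5*w + 6) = (w - 5)^2*(w - 3)*(w - 2)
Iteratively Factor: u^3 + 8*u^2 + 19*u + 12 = (u + 4)*(u^2 + 4*u + 3) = (u + 3)*(u + 4)*(u + 1)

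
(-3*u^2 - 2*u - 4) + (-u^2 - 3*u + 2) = -4*u^2 - 5*u - 2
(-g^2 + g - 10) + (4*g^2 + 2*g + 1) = 3*g^2 + 3*g - 9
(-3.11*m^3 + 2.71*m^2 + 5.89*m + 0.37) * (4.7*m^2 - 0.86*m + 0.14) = -14.617*m^5 + 15.4116*m^4 + 24.917*m^3 - 2.947*m^2 + 0.5064*m + 0.0518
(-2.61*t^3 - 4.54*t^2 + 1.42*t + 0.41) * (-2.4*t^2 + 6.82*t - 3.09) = 6.264*t^5 - 6.9042*t^4 - 26.3059*t^3 + 22.729*t^2 - 1.5916*t - 1.2669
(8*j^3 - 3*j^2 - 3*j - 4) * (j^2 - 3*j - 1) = 8*j^5 - 27*j^4 - 2*j^3 + 8*j^2 + 15*j + 4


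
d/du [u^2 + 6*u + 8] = 2*u + 6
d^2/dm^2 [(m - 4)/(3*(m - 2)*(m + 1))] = 2*(m^3 - 12*m^2 + 18*m - 14)/(3*(m^6 - 3*m^5 - 3*m^4 + 11*m^3 + 6*m^2 - 12*m - 8))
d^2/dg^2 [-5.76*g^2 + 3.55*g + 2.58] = -11.5200000000000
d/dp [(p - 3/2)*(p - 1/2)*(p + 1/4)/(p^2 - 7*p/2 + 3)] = (p^2 - 4*p + 5/8)/(p^2 - 4*p + 4)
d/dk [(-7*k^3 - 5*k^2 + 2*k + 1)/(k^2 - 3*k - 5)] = (-7*k^4 + 42*k^3 + 118*k^2 + 48*k - 7)/(k^4 - 6*k^3 - k^2 + 30*k + 25)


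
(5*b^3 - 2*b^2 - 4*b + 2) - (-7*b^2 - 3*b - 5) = 5*b^3 + 5*b^2 - b + 7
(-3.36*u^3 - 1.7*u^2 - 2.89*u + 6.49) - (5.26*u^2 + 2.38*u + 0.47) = -3.36*u^3 - 6.96*u^2 - 5.27*u + 6.02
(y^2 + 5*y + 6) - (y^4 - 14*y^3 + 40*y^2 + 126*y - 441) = -y^4 + 14*y^3 - 39*y^2 - 121*y + 447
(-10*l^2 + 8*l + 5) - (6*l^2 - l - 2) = -16*l^2 + 9*l + 7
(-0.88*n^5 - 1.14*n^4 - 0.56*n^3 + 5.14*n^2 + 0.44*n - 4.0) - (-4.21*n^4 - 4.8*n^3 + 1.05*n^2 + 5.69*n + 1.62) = -0.88*n^5 + 3.07*n^4 + 4.24*n^3 + 4.09*n^2 - 5.25*n - 5.62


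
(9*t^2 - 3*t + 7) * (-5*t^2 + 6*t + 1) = -45*t^4 + 69*t^3 - 44*t^2 + 39*t + 7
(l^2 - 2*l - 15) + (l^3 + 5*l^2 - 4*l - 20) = l^3 + 6*l^2 - 6*l - 35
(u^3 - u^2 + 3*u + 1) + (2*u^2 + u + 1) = u^3 + u^2 + 4*u + 2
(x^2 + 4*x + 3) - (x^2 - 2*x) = 6*x + 3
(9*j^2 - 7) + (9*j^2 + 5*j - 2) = 18*j^2 + 5*j - 9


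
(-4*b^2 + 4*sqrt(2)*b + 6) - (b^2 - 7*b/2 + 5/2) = -5*b^2 + 7*b/2 + 4*sqrt(2)*b + 7/2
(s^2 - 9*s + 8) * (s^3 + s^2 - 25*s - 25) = s^5 - 8*s^4 - 26*s^3 + 208*s^2 + 25*s - 200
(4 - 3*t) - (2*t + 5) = -5*t - 1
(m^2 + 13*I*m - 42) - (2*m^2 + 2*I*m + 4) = -m^2 + 11*I*m - 46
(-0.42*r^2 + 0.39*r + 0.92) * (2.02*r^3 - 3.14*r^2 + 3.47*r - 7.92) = -0.8484*r^5 + 2.1066*r^4 - 0.8236*r^3 + 1.7909*r^2 + 0.1036*r - 7.2864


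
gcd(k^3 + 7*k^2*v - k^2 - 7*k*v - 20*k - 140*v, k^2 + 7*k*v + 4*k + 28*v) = k^2 + 7*k*v + 4*k + 28*v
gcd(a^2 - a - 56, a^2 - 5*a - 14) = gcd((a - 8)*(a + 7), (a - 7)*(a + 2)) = 1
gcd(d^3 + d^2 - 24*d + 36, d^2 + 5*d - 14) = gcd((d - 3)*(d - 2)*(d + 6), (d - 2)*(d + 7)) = d - 2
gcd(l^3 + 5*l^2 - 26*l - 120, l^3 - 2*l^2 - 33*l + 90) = l^2 + l - 30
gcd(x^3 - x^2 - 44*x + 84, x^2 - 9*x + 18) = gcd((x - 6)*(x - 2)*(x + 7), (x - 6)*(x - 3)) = x - 6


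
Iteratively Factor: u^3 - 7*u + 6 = (u - 1)*(u^2 + u - 6) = (u - 1)*(u + 3)*(u - 2)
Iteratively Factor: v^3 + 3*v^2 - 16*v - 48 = (v + 3)*(v^2 - 16) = (v + 3)*(v + 4)*(v - 4)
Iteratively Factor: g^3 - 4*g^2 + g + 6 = (g - 2)*(g^2 - 2*g - 3) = (g - 2)*(g + 1)*(g - 3)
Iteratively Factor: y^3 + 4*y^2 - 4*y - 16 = (y + 2)*(y^2 + 2*y - 8) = (y - 2)*(y + 2)*(y + 4)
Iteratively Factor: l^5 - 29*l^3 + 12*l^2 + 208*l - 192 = (l - 1)*(l^4 + l^3 - 28*l^2 - 16*l + 192) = (l - 1)*(l + 4)*(l^3 - 3*l^2 - 16*l + 48) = (l - 1)*(l + 4)^2*(l^2 - 7*l + 12) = (l - 3)*(l - 1)*(l + 4)^2*(l - 4)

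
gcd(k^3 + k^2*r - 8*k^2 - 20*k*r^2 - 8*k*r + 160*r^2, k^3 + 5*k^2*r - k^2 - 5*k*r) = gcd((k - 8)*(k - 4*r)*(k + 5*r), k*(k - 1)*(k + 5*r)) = k + 5*r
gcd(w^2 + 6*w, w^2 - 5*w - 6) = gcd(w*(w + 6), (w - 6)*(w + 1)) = 1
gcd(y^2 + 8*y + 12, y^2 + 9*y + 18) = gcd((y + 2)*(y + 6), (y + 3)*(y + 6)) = y + 6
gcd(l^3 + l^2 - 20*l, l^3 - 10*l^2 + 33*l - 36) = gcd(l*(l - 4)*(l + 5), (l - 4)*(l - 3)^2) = l - 4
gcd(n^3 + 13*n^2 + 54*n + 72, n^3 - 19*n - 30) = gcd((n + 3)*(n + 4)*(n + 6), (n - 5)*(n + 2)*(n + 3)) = n + 3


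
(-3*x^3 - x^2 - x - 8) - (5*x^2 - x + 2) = -3*x^3 - 6*x^2 - 10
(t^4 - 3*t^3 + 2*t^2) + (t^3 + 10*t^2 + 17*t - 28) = t^4 - 2*t^3 + 12*t^2 + 17*t - 28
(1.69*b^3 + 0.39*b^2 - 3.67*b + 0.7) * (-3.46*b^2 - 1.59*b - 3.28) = -5.8474*b^5 - 4.0365*b^4 + 6.5349*b^3 + 2.1341*b^2 + 10.9246*b - 2.296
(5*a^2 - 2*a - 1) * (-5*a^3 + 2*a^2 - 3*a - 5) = -25*a^5 + 20*a^4 - 14*a^3 - 21*a^2 + 13*a + 5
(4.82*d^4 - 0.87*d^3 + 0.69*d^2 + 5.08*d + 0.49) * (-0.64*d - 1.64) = -3.0848*d^5 - 7.348*d^4 + 0.9852*d^3 - 4.3828*d^2 - 8.6448*d - 0.8036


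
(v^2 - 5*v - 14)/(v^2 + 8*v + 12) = (v - 7)/(v + 6)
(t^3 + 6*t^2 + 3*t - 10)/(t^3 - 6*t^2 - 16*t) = (t^2 + 4*t - 5)/(t*(t - 8))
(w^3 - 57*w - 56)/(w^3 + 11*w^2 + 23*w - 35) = (w^2 - 7*w - 8)/(w^2 + 4*w - 5)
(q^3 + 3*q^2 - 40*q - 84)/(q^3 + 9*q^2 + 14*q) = (q - 6)/q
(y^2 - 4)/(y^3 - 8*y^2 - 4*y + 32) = 1/(y - 8)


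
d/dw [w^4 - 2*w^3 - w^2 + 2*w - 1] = 4*w^3 - 6*w^2 - 2*w + 2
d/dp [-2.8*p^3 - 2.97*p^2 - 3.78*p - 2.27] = -8.4*p^2 - 5.94*p - 3.78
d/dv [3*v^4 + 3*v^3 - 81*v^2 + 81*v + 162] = 12*v^3 + 9*v^2 - 162*v + 81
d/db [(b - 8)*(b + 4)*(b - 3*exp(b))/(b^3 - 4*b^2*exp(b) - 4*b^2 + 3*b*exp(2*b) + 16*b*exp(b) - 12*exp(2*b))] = (b^3*exp(b) - 9*b^2*exp(b) - 8*b*exp(b) + 64*b + 80*exp(b) - 128)/(b^4 - 2*b^3*exp(b) - 8*b^3 + b^2*exp(2*b) + 16*b^2*exp(b) + 16*b^2 - 8*b*exp(2*b) - 32*b*exp(b) + 16*exp(2*b))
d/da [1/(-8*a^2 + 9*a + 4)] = (16*a - 9)/(-8*a^2 + 9*a + 4)^2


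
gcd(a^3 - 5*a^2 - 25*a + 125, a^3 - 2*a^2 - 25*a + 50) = a^2 - 25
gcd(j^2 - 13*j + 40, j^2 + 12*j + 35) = 1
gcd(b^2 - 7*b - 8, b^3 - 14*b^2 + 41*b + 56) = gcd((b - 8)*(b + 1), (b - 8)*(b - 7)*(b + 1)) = b^2 - 7*b - 8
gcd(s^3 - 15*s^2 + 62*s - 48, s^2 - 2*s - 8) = 1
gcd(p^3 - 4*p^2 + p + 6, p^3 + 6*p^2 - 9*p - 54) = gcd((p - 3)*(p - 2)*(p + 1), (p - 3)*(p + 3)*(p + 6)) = p - 3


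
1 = 1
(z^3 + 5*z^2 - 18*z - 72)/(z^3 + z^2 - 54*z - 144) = (z - 4)/(z - 8)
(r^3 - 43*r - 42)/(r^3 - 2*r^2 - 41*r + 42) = (r + 1)/(r - 1)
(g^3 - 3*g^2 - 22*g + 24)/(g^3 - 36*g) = (g^2 + 3*g - 4)/(g*(g + 6))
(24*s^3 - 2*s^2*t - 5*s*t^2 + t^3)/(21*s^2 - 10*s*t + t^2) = (8*s^2 + 2*s*t - t^2)/(7*s - t)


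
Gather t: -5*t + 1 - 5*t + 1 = 2 - 10*t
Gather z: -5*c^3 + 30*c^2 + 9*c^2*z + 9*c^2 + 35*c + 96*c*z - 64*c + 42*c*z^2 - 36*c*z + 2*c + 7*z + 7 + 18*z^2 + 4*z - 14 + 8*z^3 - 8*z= -5*c^3 + 39*c^2 - 27*c + 8*z^3 + z^2*(42*c + 18) + z*(9*c^2 + 60*c + 3) - 7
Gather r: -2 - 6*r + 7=5 - 6*r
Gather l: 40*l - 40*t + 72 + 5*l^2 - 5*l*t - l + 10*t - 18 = 5*l^2 + l*(39 - 5*t) - 30*t + 54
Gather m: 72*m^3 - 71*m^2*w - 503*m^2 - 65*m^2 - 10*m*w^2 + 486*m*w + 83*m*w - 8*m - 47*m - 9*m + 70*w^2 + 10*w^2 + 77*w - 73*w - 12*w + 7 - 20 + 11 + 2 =72*m^3 + m^2*(-71*w - 568) + m*(-10*w^2 + 569*w - 64) + 80*w^2 - 8*w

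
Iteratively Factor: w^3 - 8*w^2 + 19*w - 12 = (w - 4)*(w^2 - 4*w + 3) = (w - 4)*(w - 3)*(w - 1)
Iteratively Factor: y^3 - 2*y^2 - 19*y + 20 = (y + 4)*(y^2 - 6*y + 5) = (y - 5)*(y + 4)*(y - 1)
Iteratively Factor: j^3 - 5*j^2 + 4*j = (j - 4)*(j^2 - j) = (j - 4)*(j - 1)*(j)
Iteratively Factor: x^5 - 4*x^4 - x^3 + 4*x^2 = (x)*(x^4 - 4*x^3 - x^2 + 4*x) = x^2*(x^3 - 4*x^2 - x + 4) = x^2*(x - 4)*(x^2 - 1) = x^2*(x - 4)*(x - 1)*(x + 1)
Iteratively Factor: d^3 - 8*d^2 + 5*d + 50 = (d + 2)*(d^2 - 10*d + 25) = (d - 5)*(d + 2)*(d - 5)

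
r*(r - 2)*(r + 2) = r^3 - 4*r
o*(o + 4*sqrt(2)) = o^2 + 4*sqrt(2)*o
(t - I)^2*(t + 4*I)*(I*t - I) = I*t^4 - 2*t^3 - I*t^3 + 2*t^2 + 7*I*t^2 + 4*t - 7*I*t - 4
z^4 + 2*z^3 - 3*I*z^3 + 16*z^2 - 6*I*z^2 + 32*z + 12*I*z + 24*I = (z + 2)*(z - 6*I)*(z + I)*(z + 2*I)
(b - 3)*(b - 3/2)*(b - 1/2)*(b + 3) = b^4 - 2*b^3 - 33*b^2/4 + 18*b - 27/4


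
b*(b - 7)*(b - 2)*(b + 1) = b^4 - 8*b^3 + 5*b^2 + 14*b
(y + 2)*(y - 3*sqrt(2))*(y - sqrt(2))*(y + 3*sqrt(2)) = y^4 - sqrt(2)*y^3 + 2*y^3 - 18*y^2 - 2*sqrt(2)*y^2 - 36*y + 18*sqrt(2)*y + 36*sqrt(2)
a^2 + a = a*(a + 1)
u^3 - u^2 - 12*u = u*(u - 4)*(u + 3)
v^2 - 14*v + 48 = (v - 8)*(v - 6)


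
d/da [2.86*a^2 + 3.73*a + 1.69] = 5.72*a + 3.73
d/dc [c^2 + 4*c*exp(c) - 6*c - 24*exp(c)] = 4*c*exp(c) + 2*c - 20*exp(c) - 6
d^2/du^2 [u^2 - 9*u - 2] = 2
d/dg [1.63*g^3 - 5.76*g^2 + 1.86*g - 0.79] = 4.89*g^2 - 11.52*g + 1.86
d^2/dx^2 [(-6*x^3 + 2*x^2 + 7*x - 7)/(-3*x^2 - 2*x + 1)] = 6*(-3*x^3 + 45*x^2 + 27*x + 11)/(27*x^6 + 54*x^5 + 9*x^4 - 28*x^3 - 3*x^2 + 6*x - 1)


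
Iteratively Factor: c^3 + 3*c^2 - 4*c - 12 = (c + 3)*(c^2 - 4) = (c + 2)*(c + 3)*(c - 2)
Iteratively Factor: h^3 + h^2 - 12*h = (h + 4)*(h^2 - 3*h) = (h - 3)*(h + 4)*(h)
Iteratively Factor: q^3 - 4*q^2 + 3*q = (q - 1)*(q^2 - 3*q) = (q - 3)*(q - 1)*(q)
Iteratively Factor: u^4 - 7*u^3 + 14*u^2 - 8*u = (u - 4)*(u^3 - 3*u^2 + 2*u) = u*(u - 4)*(u^2 - 3*u + 2) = u*(u - 4)*(u - 1)*(u - 2)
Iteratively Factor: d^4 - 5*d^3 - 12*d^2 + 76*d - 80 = (d - 2)*(d^3 - 3*d^2 - 18*d + 40) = (d - 5)*(d - 2)*(d^2 + 2*d - 8) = (d - 5)*(d - 2)*(d + 4)*(d - 2)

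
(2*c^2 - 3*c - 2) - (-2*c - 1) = 2*c^2 - c - 1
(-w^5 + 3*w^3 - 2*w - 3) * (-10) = 10*w^5 - 30*w^3 + 20*w + 30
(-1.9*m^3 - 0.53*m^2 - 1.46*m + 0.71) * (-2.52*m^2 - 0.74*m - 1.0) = 4.788*m^5 + 2.7416*m^4 + 5.9714*m^3 - 0.1788*m^2 + 0.9346*m - 0.71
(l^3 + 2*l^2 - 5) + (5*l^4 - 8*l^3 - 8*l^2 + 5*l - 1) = 5*l^4 - 7*l^3 - 6*l^2 + 5*l - 6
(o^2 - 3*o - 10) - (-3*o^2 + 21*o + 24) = 4*o^2 - 24*o - 34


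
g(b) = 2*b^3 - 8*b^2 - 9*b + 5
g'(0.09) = -10.39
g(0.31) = 1.50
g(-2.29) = -40.36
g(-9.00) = -2020.00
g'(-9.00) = 621.00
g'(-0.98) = 12.44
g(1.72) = -23.97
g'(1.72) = -18.77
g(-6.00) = -661.00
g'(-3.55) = 123.42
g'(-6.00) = 303.00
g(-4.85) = -367.70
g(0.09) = 4.13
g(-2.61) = -61.57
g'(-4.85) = 209.74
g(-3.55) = -153.35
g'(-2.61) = 73.63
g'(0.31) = -13.38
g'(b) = 6*b^2 - 16*b - 9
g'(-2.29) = 59.10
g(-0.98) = 4.25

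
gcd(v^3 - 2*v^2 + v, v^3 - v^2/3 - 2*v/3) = v^2 - v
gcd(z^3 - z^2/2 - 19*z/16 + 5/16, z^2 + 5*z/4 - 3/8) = z - 1/4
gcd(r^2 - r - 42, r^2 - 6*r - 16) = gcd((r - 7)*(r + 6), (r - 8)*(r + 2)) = 1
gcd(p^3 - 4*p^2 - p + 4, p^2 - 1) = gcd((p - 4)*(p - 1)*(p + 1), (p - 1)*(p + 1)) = p^2 - 1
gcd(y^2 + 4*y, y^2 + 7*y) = y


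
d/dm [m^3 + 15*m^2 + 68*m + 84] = 3*m^2 + 30*m + 68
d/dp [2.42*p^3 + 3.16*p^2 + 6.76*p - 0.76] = 7.26*p^2 + 6.32*p + 6.76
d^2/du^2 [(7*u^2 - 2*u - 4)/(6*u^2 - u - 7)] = 10*(-6*u^3 + 90*u^2 - 36*u + 37)/(216*u^6 - 108*u^5 - 738*u^4 + 251*u^3 + 861*u^2 - 147*u - 343)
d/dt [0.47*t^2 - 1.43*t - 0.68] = 0.94*t - 1.43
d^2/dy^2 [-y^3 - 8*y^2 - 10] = -6*y - 16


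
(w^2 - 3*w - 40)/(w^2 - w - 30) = (w - 8)/(w - 6)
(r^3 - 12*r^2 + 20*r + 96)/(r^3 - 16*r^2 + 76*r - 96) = (r + 2)/(r - 2)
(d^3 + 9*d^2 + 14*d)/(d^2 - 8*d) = (d^2 + 9*d + 14)/(d - 8)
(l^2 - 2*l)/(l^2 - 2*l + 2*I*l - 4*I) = l/(l + 2*I)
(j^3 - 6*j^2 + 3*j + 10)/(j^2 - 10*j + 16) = (j^2 - 4*j - 5)/(j - 8)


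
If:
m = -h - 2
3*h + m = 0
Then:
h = 1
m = -3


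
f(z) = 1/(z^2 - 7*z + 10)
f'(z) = (7 - 2*z)/(z^2 - 7*z + 10)^2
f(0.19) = 0.11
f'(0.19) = 0.09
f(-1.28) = 0.05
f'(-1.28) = 0.02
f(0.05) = 0.10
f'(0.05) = 0.07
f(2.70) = -0.62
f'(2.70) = 0.62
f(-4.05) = 0.02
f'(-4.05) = 0.01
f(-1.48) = 0.04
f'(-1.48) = 0.02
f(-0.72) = 0.06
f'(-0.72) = 0.03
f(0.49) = 0.15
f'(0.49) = 0.13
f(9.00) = 0.04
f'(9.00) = -0.01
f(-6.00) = 0.01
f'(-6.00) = 0.00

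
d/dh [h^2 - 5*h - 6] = 2*h - 5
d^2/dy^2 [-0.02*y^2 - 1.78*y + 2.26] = -0.0400000000000000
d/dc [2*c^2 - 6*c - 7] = 4*c - 6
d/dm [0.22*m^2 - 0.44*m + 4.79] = 0.44*m - 0.44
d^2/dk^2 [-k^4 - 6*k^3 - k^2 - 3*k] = -12*k^2 - 36*k - 2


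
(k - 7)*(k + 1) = k^2 - 6*k - 7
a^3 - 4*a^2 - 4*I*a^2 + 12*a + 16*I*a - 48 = (a - 4)*(a - 6*I)*(a + 2*I)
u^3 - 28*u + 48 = (u - 4)*(u - 2)*(u + 6)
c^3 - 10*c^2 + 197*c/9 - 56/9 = (c - 7)*(c - 8/3)*(c - 1/3)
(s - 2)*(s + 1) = s^2 - s - 2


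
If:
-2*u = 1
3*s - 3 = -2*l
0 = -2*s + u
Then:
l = 15/8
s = -1/4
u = -1/2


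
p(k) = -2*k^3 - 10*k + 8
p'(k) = -6*k^2 - 10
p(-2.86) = 83.39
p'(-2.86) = -59.08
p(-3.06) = 95.91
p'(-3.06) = -66.18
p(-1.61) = 32.45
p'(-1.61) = -25.55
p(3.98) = -157.89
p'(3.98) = -105.04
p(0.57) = 1.93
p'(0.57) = -11.95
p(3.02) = -77.29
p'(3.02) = -64.72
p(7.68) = -974.77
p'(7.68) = -363.89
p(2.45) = -45.91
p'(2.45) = -46.02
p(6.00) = -484.00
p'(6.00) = -226.00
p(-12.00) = 3584.00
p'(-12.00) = -874.00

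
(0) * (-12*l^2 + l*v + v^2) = 0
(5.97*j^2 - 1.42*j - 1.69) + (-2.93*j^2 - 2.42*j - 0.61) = 3.04*j^2 - 3.84*j - 2.3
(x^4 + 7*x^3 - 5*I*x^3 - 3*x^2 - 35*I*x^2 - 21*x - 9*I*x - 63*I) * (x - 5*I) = x^5 + 7*x^4 - 10*I*x^4 - 28*x^3 - 70*I*x^3 - 196*x^2 + 6*I*x^2 - 45*x + 42*I*x - 315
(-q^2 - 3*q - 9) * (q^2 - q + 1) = -q^4 - 2*q^3 - 7*q^2 + 6*q - 9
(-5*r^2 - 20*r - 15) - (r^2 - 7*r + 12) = -6*r^2 - 13*r - 27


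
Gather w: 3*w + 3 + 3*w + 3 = 6*w + 6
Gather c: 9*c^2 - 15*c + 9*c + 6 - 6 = 9*c^2 - 6*c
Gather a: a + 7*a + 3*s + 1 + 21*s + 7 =8*a + 24*s + 8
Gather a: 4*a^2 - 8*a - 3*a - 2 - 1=4*a^2 - 11*a - 3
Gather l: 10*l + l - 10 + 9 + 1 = 11*l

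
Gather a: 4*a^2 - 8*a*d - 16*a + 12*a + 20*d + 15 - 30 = 4*a^2 + a*(-8*d - 4) + 20*d - 15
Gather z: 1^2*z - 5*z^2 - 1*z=-5*z^2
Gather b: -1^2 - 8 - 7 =-16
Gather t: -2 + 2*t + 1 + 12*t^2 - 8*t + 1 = 12*t^2 - 6*t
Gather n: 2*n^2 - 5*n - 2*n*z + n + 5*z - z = 2*n^2 + n*(-2*z - 4) + 4*z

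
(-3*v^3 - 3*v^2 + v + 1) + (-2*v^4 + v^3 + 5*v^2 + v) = -2*v^4 - 2*v^3 + 2*v^2 + 2*v + 1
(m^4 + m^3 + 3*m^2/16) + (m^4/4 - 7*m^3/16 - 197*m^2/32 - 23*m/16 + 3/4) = 5*m^4/4 + 9*m^3/16 - 191*m^2/32 - 23*m/16 + 3/4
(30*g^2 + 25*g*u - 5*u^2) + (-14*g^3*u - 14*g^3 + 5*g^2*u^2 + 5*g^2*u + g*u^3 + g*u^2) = -14*g^3*u - 14*g^3 + 5*g^2*u^2 + 5*g^2*u + 30*g^2 + g*u^3 + g*u^2 + 25*g*u - 5*u^2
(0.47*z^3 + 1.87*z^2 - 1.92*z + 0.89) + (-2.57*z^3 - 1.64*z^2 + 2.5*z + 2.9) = -2.1*z^3 + 0.23*z^2 + 0.58*z + 3.79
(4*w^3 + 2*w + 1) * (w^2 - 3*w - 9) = 4*w^5 - 12*w^4 - 34*w^3 - 5*w^2 - 21*w - 9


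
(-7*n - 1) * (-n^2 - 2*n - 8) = 7*n^3 + 15*n^2 + 58*n + 8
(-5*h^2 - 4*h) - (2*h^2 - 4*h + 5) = -7*h^2 - 5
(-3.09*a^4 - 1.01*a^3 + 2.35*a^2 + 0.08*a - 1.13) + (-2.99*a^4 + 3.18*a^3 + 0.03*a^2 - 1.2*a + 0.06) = -6.08*a^4 + 2.17*a^3 + 2.38*a^2 - 1.12*a - 1.07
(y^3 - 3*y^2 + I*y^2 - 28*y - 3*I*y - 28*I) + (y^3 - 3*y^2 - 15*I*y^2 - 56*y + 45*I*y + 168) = 2*y^3 - 6*y^2 - 14*I*y^2 - 84*y + 42*I*y + 168 - 28*I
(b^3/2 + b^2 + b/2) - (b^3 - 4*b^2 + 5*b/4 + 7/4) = -b^3/2 + 5*b^2 - 3*b/4 - 7/4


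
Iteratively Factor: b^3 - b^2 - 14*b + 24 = (b + 4)*(b^2 - 5*b + 6) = (b - 3)*(b + 4)*(b - 2)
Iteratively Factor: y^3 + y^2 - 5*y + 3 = (y - 1)*(y^2 + 2*y - 3) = (y - 1)*(y + 3)*(y - 1)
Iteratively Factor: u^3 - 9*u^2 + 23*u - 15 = (u - 3)*(u^2 - 6*u + 5) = (u - 5)*(u - 3)*(u - 1)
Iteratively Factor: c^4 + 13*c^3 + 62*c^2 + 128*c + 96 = (c + 3)*(c^3 + 10*c^2 + 32*c + 32) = (c + 3)*(c + 4)*(c^2 + 6*c + 8) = (c + 2)*(c + 3)*(c + 4)*(c + 4)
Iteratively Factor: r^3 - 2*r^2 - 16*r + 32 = (r - 2)*(r^2 - 16) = (r - 4)*(r - 2)*(r + 4)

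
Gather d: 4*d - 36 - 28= 4*d - 64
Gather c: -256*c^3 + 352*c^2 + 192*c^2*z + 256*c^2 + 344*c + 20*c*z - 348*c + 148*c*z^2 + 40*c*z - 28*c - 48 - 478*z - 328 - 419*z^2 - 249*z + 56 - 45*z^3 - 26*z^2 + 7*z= -256*c^3 + c^2*(192*z + 608) + c*(148*z^2 + 60*z - 32) - 45*z^3 - 445*z^2 - 720*z - 320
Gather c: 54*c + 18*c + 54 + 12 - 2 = 72*c + 64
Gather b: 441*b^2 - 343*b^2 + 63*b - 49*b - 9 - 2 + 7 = 98*b^2 + 14*b - 4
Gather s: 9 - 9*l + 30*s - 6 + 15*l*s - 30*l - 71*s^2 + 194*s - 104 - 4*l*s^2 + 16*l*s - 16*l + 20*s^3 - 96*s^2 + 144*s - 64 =-55*l + 20*s^3 + s^2*(-4*l - 167) + s*(31*l + 368) - 165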